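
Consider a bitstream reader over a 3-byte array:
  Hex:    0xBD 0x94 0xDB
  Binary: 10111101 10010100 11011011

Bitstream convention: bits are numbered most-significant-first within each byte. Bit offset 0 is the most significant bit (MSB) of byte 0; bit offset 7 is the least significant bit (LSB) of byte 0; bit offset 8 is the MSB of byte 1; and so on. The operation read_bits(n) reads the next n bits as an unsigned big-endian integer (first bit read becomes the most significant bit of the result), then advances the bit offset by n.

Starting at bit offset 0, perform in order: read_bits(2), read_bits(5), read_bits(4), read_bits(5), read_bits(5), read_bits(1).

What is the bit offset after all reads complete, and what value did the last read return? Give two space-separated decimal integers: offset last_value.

Read 1: bits[0:2] width=2 -> value=2 (bin 10); offset now 2 = byte 0 bit 2; 22 bits remain
Read 2: bits[2:7] width=5 -> value=30 (bin 11110); offset now 7 = byte 0 bit 7; 17 bits remain
Read 3: bits[7:11] width=4 -> value=12 (bin 1100); offset now 11 = byte 1 bit 3; 13 bits remain
Read 4: bits[11:16] width=5 -> value=20 (bin 10100); offset now 16 = byte 2 bit 0; 8 bits remain
Read 5: bits[16:21] width=5 -> value=27 (bin 11011); offset now 21 = byte 2 bit 5; 3 bits remain
Read 6: bits[21:22] width=1 -> value=0 (bin 0); offset now 22 = byte 2 bit 6; 2 bits remain

Answer: 22 0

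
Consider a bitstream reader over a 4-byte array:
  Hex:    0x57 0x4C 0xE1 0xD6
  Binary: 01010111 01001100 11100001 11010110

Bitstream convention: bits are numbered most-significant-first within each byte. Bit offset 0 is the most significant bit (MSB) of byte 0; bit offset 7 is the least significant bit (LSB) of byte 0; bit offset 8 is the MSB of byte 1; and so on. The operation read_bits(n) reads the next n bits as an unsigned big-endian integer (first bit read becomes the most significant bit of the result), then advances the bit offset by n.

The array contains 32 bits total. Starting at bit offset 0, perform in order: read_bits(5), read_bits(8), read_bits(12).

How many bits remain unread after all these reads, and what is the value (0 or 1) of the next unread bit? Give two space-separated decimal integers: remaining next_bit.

Read 1: bits[0:5] width=5 -> value=10 (bin 01010); offset now 5 = byte 0 bit 5; 27 bits remain
Read 2: bits[5:13] width=8 -> value=233 (bin 11101001); offset now 13 = byte 1 bit 5; 19 bits remain
Read 3: bits[13:25] width=12 -> value=2499 (bin 100111000011); offset now 25 = byte 3 bit 1; 7 bits remain

Answer: 7 1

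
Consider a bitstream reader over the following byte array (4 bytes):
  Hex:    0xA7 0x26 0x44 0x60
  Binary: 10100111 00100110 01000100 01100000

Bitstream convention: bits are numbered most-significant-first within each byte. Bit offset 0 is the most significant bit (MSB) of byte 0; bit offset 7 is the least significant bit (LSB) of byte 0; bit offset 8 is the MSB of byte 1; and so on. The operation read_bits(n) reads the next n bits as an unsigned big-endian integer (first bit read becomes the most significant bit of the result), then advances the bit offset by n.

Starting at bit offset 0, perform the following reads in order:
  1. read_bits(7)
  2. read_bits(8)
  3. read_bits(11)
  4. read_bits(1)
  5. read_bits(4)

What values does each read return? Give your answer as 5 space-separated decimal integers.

Read 1: bits[0:7] width=7 -> value=83 (bin 1010011); offset now 7 = byte 0 bit 7; 25 bits remain
Read 2: bits[7:15] width=8 -> value=147 (bin 10010011); offset now 15 = byte 1 bit 7; 17 bits remain
Read 3: bits[15:26] width=11 -> value=273 (bin 00100010001); offset now 26 = byte 3 bit 2; 6 bits remain
Read 4: bits[26:27] width=1 -> value=1 (bin 1); offset now 27 = byte 3 bit 3; 5 bits remain
Read 5: bits[27:31] width=4 -> value=0 (bin 0000); offset now 31 = byte 3 bit 7; 1 bits remain

Answer: 83 147 273 1 0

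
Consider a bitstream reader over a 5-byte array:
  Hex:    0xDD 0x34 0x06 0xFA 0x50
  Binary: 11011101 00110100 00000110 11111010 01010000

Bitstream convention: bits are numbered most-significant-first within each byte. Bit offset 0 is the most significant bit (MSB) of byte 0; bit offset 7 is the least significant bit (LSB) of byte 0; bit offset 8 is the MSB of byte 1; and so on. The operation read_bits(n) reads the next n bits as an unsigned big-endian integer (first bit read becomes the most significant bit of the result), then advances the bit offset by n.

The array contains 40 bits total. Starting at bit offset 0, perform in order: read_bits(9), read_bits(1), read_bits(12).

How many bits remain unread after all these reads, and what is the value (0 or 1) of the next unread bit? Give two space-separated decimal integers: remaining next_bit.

Read 1: bits[0:9] width=9 -> value=442 (bin 110111010); offset now 9 = byte 1 bit 1; 31 bits remain
Read 2: bits[9:10] width=1 -> value=0 (bin 0); offset now 10 = byte 1 bit 2; 30 bits remain
Read 3: bits[10:22] width=12 -> value=3329 (bin 110100000001); offset now 22 = byte 2 bit 6; 18 bits remain

Answer: 18 1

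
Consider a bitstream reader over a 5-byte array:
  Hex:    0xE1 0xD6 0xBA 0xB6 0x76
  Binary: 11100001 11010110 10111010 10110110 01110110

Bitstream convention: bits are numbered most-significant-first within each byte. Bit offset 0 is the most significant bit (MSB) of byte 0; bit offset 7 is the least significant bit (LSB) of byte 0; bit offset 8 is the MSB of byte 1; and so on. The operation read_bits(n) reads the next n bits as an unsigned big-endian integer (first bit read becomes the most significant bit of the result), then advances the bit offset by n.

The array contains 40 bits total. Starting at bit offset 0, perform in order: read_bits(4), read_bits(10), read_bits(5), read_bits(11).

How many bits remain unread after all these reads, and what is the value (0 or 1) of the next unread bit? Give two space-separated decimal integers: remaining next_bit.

Read 1: bits[0:4] width=4 -> value=14 (bin 1110); offset now 4 = byte 0 bit 4; 36 bits remain
Read 2: bits[4:14] width=10 -> value=117 (bin 0001110101); offset now 14 = byte 1 bit 6; 26 bits remain
Read 3: bits[14:19] width=5 -> value=21 (bin 10101); offset now 19 = byte 2 bit 3; 21 bits remain
Read 4: bits[19:30] width=11 -> value=1709 (bin 11010101101); offset now 30 = byte 3 bit 6; 10 bits remain

Answer: 10 1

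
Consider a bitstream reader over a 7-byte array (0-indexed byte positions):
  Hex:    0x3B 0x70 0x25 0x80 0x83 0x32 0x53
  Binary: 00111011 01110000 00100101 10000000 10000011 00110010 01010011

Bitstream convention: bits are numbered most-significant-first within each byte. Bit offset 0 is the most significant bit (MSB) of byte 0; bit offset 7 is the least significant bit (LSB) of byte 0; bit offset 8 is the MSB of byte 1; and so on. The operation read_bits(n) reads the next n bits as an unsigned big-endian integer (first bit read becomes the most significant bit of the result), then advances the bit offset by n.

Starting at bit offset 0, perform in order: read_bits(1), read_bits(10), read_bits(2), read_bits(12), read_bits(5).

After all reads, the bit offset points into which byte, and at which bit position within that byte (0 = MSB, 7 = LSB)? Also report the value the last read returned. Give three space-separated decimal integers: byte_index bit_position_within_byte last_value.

Answer: 3 6 0

Derivation:
Read 1: bits[0:1] width=1 -> value=0 (bin 0); offset now 1 = byte 0 bit 1; 55 bits remain
Read 2: bits[1:11] width=10 -> value=475 (bin 0111011011); offset now 11 = byte 1 bit 3; 45 bits remain
Read 3: bits[11:13] width=2 -> value=2 (bin 10); offset now 13 = byte 1 bit 5; 43 bits remain
Read 4: bits[13:25] width=12 -> value=75 (bin 000001001011); offset now 25 = byte 3 bit 1; 31 bits remain
Read 5: bits[25:30] width=5 -> value=0 (bin 00000); offset now 30 = byte 3 bit 6; 26 bits remain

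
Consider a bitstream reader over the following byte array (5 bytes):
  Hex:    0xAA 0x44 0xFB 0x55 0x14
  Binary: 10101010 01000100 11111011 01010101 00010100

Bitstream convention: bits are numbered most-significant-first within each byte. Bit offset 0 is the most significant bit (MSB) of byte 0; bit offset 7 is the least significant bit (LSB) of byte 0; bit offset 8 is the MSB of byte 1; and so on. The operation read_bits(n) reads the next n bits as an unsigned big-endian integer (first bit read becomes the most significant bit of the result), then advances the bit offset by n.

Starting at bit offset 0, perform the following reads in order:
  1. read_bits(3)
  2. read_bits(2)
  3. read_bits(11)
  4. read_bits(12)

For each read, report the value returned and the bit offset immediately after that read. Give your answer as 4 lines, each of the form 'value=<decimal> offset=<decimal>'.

Read 1: bits[0:3] width=3 -> value=5 (bin 101); offset now 3 = byte 0 bit 3; 37 bits remain
Read 2: bits[3:5] width=2 -> value=1 (bin 01); offset now 5 = byte 0 bit 5; 35 bits remain
Read 3: bits[5:16] width=11 -> value=580 (bin 01001000100); offset now 16 = byte 2 bit 0; 24 bits remain
Read 4: bits[16:28] width=12 -> value=4021 (bin 111110110101); offset now 28 = byte 3 bit 4; 12 bits remain

Answer: value=5 offset=3
value=1 offset=5
value=580 offset=16
value=4021 offset=28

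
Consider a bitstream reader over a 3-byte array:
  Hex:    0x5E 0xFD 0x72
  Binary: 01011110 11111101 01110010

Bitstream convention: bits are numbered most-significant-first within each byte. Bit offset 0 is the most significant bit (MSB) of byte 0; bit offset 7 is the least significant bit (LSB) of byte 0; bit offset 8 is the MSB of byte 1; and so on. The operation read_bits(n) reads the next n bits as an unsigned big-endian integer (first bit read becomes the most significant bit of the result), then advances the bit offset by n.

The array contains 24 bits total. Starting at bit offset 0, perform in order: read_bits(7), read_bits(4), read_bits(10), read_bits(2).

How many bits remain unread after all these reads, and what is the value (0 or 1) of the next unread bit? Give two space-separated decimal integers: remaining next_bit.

Answer: 1 0

Derivation:
Read 1: bits[0:7] width=7 -> value=47 (bin 0101111); offset now 7 = byte 0 bit 7; 17 bits remain
Read 2: bits[7:11] width=4 -> value=7 (bin 0111); offset now 11 = byte 1 bit 3; 13 bits remain
Read 3: bits[11:21] width=10 -> value=942 (bin 1110101110); offset now 21 = byte 2 bit 5; 3 bits remain
Read 4: bits[21:23] width=2 -> value=1 (bin 01); offset now 23 = byte 2 bit 7; 1 bits remain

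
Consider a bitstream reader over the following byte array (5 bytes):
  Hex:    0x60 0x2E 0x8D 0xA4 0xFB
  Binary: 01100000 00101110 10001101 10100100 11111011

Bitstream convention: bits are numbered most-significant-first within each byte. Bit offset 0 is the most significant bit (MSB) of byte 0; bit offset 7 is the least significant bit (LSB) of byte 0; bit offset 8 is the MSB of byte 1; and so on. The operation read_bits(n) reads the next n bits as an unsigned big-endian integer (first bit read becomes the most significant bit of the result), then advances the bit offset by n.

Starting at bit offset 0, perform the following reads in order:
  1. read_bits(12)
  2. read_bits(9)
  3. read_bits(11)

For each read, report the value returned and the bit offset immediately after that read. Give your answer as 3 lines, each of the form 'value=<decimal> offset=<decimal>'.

Read 1: bits[0:12] width=12 -> value=1538 (bin 011000000010); offset now 12 = byte 1 bit 4; 28 bits remain
Read 2: bits[12:21] width=9 -> value=465 (bin 111010001); offset now 21 = byte 2 bit 5; 19 bits remain
Read 3: bits[21:32] width=11 -> value=1444 (bin 10110100100); offset now 32 = byte 4 bit 0; 8 bits remain

Answer: value=1538 offset=12
value=465 offset=21
value=1444 offset=32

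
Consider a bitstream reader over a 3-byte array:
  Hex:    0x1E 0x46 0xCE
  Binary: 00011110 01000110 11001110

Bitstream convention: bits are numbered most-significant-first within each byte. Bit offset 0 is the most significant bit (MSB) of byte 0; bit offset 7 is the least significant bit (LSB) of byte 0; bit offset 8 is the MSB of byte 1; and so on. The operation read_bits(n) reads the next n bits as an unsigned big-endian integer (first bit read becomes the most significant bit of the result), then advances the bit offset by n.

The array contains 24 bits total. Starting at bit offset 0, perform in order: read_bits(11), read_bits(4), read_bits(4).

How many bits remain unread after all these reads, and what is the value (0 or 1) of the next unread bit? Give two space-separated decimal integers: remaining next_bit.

Read 1: bits[0:11] width=11 -> value=242 (bin 00011110010); offset now 11 = byte 1 bit 3; 13 bits remain
Read 2: bits[11:15] width=4 -> value=3 (bin 0011); offset now 15 = byte 1 bit 7; 9 bits remain
Read 3: bits[15:19] width=4 -> value=6 (bin 0110); offset now 19 = byte 2 bit 3; 5 bits remain

Answer: 5 0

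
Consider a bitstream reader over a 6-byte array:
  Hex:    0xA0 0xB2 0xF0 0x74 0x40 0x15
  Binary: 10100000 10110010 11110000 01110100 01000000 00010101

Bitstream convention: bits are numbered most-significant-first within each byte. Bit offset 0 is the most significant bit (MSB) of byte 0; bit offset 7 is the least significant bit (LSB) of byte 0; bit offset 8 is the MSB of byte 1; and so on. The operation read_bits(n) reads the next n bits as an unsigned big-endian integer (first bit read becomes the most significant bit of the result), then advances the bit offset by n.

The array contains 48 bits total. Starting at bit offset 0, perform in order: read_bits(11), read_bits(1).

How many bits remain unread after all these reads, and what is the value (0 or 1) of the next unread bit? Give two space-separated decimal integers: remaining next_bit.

Answer: 36 0

Derivation:
Read 1: bits[0:11] width=11 -> value=1285 (bin 10100000101); offset now 11 = byte 1 bit 3; 37 bits remain
Read 2: bits[11:12] width=1 -> value=1 (bin 1); offset now 12 = byte 1 bit 4; 36 bits remain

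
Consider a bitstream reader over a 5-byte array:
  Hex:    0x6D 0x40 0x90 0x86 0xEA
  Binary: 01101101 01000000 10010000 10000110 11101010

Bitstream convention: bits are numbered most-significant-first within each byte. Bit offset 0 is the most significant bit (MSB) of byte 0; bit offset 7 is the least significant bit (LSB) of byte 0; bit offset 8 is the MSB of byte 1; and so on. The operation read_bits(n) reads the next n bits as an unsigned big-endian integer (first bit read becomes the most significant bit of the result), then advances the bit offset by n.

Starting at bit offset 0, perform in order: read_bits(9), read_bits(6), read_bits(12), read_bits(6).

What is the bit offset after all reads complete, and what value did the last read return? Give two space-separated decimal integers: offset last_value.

Answer: 33 13

Derivation:
Read 1: bits[0:9] width=9 -> value=218 (bin 011011010); offset now 9 = byte 1 bit 1; 31 bits remain
Read 2: bits[9:15] width=6 -> value=32 (bin 100000); offset now 15 = byte 1 bit 7; 25 bits remain
Read 3: bits[15:27] width=12 -> value=1156 (bin 010010000100); offset now 27 = byte 3 bit 3; 13 bits remain
Read 4: bits[27:33] width=6 -> value=13 (bin 001101); offset now 33 = byte 4 bit 1; 7 bits remain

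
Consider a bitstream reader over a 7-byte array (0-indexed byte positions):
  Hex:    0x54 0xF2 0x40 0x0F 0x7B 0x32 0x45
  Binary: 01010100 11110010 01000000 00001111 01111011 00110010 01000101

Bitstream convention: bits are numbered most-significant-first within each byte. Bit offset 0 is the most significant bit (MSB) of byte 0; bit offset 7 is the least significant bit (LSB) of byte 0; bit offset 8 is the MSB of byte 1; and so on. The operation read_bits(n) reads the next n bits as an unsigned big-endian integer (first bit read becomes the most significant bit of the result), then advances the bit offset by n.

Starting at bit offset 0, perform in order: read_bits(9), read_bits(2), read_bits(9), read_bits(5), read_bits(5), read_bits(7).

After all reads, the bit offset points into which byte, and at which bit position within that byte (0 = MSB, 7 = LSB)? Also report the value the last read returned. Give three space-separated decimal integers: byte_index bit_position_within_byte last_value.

Read 1: bits[0:9] width=9 -> value=169 (bin 010101001); offset now 9 = byte 1 bit 1; 47 bits remain
Read 2: bits[9:11] width=2 -> value=3 (bin 11); offset now 11 = byte 1 bit 3; 45 bits remain
Read 3: bits[11:20] width=9 -> value=292 (bin 100100100); offset now 20 = byte 2 bit 4; 36 bits remain
Read 4: bits[20:25] width=5 -> value=0 (bin 00000); offset now 25 = byte 3 bit 1; 31 bits remain
Read 5: bits[25:30] width=5 -> value=3 (bin 00011); offset now 30 = byte 3 bit 6; 26 bits remain
Read 6: bits[30:37] width=7 -> value=111 (bin 1101111); offset now 37 = byte 4 bit 5; 19 bits remain

Answer: 4 5 111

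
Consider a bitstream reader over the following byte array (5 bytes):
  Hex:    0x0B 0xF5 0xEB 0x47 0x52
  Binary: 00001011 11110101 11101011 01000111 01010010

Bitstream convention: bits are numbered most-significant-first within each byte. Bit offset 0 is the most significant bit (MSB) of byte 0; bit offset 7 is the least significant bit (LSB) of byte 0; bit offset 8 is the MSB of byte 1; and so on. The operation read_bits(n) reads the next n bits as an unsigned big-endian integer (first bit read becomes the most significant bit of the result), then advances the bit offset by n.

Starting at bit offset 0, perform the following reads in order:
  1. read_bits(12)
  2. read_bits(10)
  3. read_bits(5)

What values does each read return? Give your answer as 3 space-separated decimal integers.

Answer: 191 378 26

Derivation:
Read 1: bits[0:12] width=12 -> value=191 (bin 000010111111); offset now 12 = byte 1 bit 4; 28 bits remain
Read 2: bits[12:22] width=10 -> value=378 (bin 0101111010); offset now 22 = byte 2 bit 6; 18 bits remain
Read 3: bits[22:27] width=5 -> value=26 (bin 11010); offset now 27 = byte 3 bit 3; 13 bits remain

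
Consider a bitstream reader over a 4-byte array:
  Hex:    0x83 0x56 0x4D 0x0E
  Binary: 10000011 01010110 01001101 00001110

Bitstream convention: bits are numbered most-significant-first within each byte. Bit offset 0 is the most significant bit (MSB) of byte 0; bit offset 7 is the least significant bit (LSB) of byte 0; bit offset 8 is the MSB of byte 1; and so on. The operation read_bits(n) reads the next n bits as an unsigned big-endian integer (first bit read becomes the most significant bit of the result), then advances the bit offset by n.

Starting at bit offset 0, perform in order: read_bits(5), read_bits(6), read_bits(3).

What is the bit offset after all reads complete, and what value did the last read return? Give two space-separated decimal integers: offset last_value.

Answer: 14 5

Derivation:
Read 1: bits[0:5] width=5 -> value=16 (bin 10000); offset now 5 = byte 0 bit 5; 27 bits remain
Read 2: bits[5:11] width=6 -> value=26 (bin 011010); offset now 11 = byte 1 bit 3; 21 bits remain
Read 3: bits[11:14] width=3 -> value=5 (bin 101); offset now 14 = byte 1 bit 6; 18 bits remain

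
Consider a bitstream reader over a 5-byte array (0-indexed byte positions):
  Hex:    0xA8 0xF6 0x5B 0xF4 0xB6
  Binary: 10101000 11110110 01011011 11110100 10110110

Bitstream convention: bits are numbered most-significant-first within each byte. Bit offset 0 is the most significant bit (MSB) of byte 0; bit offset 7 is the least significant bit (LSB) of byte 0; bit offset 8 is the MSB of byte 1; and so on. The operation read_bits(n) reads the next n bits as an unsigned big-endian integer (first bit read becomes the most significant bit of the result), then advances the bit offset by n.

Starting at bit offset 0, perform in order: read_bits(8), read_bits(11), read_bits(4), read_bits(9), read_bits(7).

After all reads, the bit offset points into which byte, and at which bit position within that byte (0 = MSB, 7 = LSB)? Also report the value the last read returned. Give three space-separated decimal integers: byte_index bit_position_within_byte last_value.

Answer: 4 7 91

Derivation:
Read 1: bits[0:8] width=8 -> value=168 (bin 10101000); offset now 8 = byte 1 bit 0; 32 bits remain
Read 2: bits[8:19] width=11 -> value=1970 (bin 11110110010); offset now 19 = byte 2 bit 3; 21 bits remain
Read 3: bits[19:23] width=4 -> value=13 (bin 1101); offset now 23 = byte 2 bit 7; 17 bits remain
Read 4: bits[23:32] width=9 -> value=500 (bin 111110100); offset now 32 = byte 4 bit 0; 8 bits remain
Read 5: bits[32:39] width=7 -> value=91 (bin 1011011); offset now 39 = byte 4 bit 7; 1 bits remain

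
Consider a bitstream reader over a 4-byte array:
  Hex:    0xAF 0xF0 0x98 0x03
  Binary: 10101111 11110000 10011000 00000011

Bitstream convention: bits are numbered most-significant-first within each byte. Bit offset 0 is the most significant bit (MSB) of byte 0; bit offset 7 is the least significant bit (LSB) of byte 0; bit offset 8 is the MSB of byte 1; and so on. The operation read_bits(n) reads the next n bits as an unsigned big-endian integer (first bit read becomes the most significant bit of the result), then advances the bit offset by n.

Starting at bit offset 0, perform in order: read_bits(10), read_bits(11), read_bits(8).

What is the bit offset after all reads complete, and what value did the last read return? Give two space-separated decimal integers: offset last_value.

Answer: 29 0

Derivation:
Read 1: bits[0:10] width=10 -> value=703 (bin 1010111111); offset now 10 = byte 1 bit 2; 22 bits remain
Read 2: bits[10:21] width=11 -> value=1555 (bin 11000010011); offset now 21 = byte 2 bit 5; 11 bits remain
Read 3: bits[21:29] width=8 -> value=0 (bin 00000000); offset now 29 = byte 3 bit 5; 3 bits remain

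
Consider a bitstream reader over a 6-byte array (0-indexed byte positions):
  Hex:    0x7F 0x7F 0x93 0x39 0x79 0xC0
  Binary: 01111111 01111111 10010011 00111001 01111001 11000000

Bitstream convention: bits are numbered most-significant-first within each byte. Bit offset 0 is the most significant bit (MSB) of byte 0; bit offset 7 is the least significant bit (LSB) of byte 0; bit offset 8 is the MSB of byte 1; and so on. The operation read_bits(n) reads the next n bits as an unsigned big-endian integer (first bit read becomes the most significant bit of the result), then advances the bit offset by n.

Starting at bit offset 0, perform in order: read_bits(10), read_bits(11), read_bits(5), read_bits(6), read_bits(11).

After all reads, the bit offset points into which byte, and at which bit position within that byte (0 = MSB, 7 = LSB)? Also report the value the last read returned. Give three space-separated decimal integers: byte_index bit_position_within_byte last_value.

Read 1: bits[0:10] width=10 -> value=509 (bin 0111111101); offset now 10 = byte 1 bit 2; 38 bits remain
Read 2: bits[10:21] width=11 -> value=2034 (bin 11111110010); offset now 21 = byte 2 bit 5; 27 bits remain
Read 3: bits[21:26] width=5 -> value=12 (bin 01100); offset now 26 = byte 3 bit 2; 22 bits remain
Read 4: bits[26:32] width=6 -> value=57 (bin 111001); offset now 32 = byte 4 bit 0; 16 bits remain
Read 5: bits[32:43] width=11 -> value=974 (bin 01111001110); offset now 43 = byte 5 bit 3; 5 bits remain

Answer: 5 3 974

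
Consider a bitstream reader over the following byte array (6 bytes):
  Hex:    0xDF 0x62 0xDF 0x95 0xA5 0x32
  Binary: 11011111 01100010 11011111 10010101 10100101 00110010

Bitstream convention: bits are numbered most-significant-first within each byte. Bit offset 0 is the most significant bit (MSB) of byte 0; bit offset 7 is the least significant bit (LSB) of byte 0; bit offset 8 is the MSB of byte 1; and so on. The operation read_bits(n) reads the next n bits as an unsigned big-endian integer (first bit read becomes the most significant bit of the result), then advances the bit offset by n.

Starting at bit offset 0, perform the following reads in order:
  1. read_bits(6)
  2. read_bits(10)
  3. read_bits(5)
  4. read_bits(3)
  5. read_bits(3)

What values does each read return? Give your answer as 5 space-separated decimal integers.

Read 1: bits[0:6] width=6 -> value=55 (bin 110111); offset now 6 = byte 0 bit 6; 42 bits remain
Read 2: bits[6:16] width=10 -> value=866 (bin 1101100010); offset now 16 = byte 2 bit 0; 32 bits remain
Read 3: bits[16:21] width=5 -> value=27 (bin 11011); offset now 21 = byte 2 bit 5; 27 bits remain
Read 4: bits[21:24] width=3 -> value=7 (bin 111); offset now 24 = byte 3 bit 0; 24 bits remain
Read 5: bits[24:27] width=3 -> value=4 (bin 100); offset now 27 = byte 3 bit 3; 21 bits remain

Answer: 55 866 27 7 4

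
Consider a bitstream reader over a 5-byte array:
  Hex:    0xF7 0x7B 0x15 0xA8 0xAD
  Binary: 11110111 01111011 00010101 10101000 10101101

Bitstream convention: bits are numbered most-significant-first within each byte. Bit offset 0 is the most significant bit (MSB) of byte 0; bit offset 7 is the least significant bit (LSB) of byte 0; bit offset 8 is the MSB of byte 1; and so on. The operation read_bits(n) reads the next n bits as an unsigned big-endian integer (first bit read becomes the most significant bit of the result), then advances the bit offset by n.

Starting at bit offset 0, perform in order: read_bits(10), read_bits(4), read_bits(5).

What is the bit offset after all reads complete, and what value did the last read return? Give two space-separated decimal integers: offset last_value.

Read 1: bits[0:10] width=10 -> value=989 (bin 1111011101); offset now 10 = byte 1 bit 2; 30 bits remain
Read 2: bits[10:14] width=4 -> value=14 (bin 1110); offset now 14 = byte 1 bit 6; 26 bits remain
Read 3: bits[14:19] width=5 -> value=24 (bin 11000); offset now 19 = byte 2 bit 3; 21 bits remain

Answer: 19 24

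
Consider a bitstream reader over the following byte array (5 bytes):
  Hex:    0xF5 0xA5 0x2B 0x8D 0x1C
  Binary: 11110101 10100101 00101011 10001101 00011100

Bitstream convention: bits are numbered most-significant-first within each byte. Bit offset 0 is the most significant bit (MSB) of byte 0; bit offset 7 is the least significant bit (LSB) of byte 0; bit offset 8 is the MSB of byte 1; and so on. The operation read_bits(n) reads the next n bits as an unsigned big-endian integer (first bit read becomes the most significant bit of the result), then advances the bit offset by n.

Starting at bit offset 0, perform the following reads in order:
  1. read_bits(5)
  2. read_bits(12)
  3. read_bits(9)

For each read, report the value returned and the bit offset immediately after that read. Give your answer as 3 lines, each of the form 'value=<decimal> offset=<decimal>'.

Read 1: bits[0:5] width=5 -> value=30 (bin 11110); offset now 5 = byte 0 bit 5; 35 bits remain
Read 2: bits[5:17] width=12 -> value=2890 (bin 101101001010); offset now 17 = byte 2 bit 1; 23 bits remain
Read 3: bits[17:26] width=9 -> value=174 (bin 010101110); offset now 26 = byte 3 bit 2; 14 bits remain

Answer: value=30 offset=5
value=2890 offset=17
value=174 offset=26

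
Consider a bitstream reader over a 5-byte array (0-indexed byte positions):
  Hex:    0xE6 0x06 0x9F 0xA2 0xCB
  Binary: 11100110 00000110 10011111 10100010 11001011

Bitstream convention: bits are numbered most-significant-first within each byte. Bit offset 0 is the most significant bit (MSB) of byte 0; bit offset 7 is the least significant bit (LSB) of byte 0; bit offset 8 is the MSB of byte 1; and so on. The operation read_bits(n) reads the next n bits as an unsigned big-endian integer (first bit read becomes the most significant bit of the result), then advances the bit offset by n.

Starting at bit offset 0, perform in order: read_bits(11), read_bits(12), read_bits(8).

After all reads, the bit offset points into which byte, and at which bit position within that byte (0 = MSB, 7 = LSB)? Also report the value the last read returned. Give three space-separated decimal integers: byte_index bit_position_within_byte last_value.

Answer: 3 7 209

Derivation:
Read 1: bits[0:11] width=11 -> value=1840 (bin 11100110000); offset now 11 = byte 1 bit 3; 29 bits remain
Read 2: bits[11:23] width=12 -> value=847 (bin 001101001111); offset now 23 = byte 2 bit 7; 17 bits remain
Read 3: bits[23:31] width=8 -> value=209 (bin 11010001); offset now 31 = byte 3 bit 7; 9 bits remain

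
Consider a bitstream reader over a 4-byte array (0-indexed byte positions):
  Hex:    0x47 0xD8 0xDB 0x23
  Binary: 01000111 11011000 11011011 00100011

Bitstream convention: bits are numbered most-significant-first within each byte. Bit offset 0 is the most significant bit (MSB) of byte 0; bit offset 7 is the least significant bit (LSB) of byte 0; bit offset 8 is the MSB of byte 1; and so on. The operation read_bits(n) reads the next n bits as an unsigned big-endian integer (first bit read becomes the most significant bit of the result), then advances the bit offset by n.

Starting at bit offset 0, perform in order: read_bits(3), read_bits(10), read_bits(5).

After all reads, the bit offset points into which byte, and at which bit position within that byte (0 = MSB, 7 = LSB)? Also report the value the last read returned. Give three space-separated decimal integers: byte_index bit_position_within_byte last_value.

Answer: 2 2 3

Derivation:
Read 1: bits[0:3] width=3 -> value=2 (bin 010); offset now 3 = byte 0 bit 3; 29 bits remain
Read 2: bits[3:13] width=10 -> value=251 (bin 0011111011); offset now 13 = byte 1 bit 5; 19 bits remain
Read 3: bits[13:18] width=5 -> value=3 (bin 00011); offset now 18 = byte 2 bit 2; 14 bits remain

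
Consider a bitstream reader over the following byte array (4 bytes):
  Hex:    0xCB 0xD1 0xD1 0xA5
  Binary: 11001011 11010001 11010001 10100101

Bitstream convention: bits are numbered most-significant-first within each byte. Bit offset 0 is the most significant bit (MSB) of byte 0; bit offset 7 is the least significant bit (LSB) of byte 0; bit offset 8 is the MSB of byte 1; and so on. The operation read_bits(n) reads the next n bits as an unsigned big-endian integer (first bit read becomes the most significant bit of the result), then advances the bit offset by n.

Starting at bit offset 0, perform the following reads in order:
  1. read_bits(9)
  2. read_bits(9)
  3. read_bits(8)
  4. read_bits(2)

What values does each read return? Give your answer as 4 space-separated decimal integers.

Answer: 407 327 70 2

Derivation:
Read 1: bits[0:9] width=9 -> value=407 (bin 110010111); offset now 9 = byte 1 bit 1; 23 bits remain
Read 2: bits[9:18] width=9 -> value=327 (bin 101000111); offset now 18 = byte 2 bit 2; 14 bits remain
Read 3: bits[18:26] width=8 -> value=70 (bin 01000110); offset now 26 = byte 3 bit 2; 6 bits remain
Read 4: bits[26:28] width=2 -> value=2 (bin 10); offset now 28 = byte 3 bit 4; 4 bits remain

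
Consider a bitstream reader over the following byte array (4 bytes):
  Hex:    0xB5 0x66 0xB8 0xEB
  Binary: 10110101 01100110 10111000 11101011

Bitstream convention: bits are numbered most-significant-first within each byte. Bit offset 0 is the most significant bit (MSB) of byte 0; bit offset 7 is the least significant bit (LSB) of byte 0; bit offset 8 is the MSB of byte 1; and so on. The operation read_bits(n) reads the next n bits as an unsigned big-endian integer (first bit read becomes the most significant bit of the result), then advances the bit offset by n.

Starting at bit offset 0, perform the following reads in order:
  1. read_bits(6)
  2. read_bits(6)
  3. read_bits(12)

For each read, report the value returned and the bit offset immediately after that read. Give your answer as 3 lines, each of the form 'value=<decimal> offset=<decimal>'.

Read 1: bits[0:6] width=6 -> value=45 (bin 101101); offset now 6 = byte 0 bit 6; 26 bits remain
Read 2: bits[6:12] width=6 -> value=22 (bin 010110); offset now 12 = byte 1 bit 4; 20 bits remain
Read 3: bits[12:24] width=12 -> value=1720 (bin 011010111000); offset now 24 = byte 3 bit 0; 8 bits remain

Answer: value=45 offset=6
value=22 offset=12
value=1720 offset=24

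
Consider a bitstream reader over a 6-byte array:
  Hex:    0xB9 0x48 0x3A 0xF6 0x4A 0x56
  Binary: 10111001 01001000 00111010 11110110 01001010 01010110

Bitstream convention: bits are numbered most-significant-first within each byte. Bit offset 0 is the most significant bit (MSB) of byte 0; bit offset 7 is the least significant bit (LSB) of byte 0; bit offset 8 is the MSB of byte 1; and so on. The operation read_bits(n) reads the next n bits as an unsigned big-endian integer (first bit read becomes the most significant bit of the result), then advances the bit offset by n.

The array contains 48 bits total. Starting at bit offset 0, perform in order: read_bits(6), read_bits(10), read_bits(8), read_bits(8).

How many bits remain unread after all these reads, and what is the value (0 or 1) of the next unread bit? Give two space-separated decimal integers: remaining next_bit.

Read 1: bits[0:6] width=6 -> value=46 (bin 101110); offset now 6 = byte 0 bit 6; 42 bits remain
Read 2: bits[6:16] width=10 -> value=328 (bin 0101001000); offset now 16 = byte 2 bit 0; 32 bits remain
Read 3: bits[16:24] width=8 -> value=58 (bin 00111010); offset now 24 = byte 3 bit 0; 24 bits remain
Read 4: bits[24:32] width=8 -> value=246 (bin 11110110); offset now 32 = byte 4 bit 0; 16 bits remain

Answer: 16 0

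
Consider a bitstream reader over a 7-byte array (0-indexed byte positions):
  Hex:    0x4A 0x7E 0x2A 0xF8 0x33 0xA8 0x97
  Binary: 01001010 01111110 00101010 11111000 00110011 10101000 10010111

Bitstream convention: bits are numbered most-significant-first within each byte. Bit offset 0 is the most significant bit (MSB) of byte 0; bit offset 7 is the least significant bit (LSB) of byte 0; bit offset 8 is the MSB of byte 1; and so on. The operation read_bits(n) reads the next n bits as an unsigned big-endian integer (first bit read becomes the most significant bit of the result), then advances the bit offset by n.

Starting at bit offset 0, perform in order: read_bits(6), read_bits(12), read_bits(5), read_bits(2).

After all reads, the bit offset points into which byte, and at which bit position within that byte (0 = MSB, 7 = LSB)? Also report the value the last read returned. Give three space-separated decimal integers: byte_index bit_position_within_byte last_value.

Answer: 3 1 1

Derivation:
Read 1: bits[0:6] width=6 -> value=18 (bin 010010); offset now 6 = byte 0 bit 6; 50 bits remain
Read 2: bits[6:18] width=12 -> value=2552 (bin 100111111000); offset now 18 = byte 2 bit 2; 38 bits remain
Read 3: bits[18:23] width=5 -> value=21 (bin 10101); offset now 23 = byte 2 bit 7; 33 bits remain
Read 4: bits[23:25] width=2 -> value=1 (bin 01); offset now 25 = byte 3 bit 1; 31 bits remain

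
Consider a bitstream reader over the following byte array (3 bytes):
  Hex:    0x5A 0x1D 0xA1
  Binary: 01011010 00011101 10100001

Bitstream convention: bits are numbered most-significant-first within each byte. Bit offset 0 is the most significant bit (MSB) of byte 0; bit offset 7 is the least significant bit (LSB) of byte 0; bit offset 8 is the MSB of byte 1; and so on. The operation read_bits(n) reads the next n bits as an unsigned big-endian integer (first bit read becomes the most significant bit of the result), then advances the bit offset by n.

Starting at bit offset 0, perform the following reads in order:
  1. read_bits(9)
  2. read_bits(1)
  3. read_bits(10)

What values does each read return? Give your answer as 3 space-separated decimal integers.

Read 1: bits[0:9] width=9 -> value=180 (bin 010110100); offset now 9 = byte 1 bit 1; 15 bits remain
Read 2: bits[9:10] width=1 -> value=0 (bin 0); offset now 10 = byte 1 bit 2; 14 bits remain
Read 3: bits[10:20] width=10 -> value=474 (bin 0111011010); offset now 20 = byte 2 bit 4; 4 bits remain

Answer: 180 0 474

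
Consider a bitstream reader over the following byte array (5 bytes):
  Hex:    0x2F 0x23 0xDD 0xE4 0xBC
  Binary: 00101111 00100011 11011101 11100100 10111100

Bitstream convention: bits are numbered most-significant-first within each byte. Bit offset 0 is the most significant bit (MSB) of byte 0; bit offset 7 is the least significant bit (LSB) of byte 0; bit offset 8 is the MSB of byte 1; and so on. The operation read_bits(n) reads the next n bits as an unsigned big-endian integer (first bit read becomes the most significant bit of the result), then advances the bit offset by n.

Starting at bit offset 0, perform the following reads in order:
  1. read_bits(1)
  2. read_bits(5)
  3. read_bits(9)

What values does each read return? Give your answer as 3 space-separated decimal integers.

Read 1: bits[0:1] width=1 -> value=0 (bin 0); offset now 1 = byte 0 bit 1; 39 bits remain
Read 2: bits[1:6] width=5 -> value=11 (bin 01011); offset now 6 = byte 0 bit 6; 34 bits remain
Read 3: bits[6:15] width=9 -> value=401 (bin 110010001); offset now 15 = byte 1 bit 7; 25 bits remain

Answer: 0 11 401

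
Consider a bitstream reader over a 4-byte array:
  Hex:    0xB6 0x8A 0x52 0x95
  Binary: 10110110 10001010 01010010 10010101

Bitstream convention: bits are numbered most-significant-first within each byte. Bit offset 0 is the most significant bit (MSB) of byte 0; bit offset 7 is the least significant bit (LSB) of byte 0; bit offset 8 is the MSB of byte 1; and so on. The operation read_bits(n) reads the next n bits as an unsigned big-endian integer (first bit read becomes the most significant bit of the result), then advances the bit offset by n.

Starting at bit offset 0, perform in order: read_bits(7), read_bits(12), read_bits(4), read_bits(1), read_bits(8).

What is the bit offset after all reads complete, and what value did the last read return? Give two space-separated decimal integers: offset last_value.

Answer: 32 149

Derivation:
Read 1: bits[0:7] width=7 -> value=91 (bin 1011011); offset now 7 = byte 0 bit 7; 25 bits remain
Read 2: bits[7:19] width=12 -> value=1106 (bin 010001010010); offset now 19 = byte 2 bit 3; 13 bits remain
Read 3: bits[19:23] width=4 -> value=9 (bin 1001); offset now 23 = byte 2 bit 7; 9 bits remain
Read 4: bits[23:24] width=1 -> value=0 (bin 0); offset now 24 = byte 3 bit 0; 8 bits remain
Read 5: bits[24:32] width=8 -> value=149 (bin 10010101); offset now 32 = byte 4 bit 0; 0 bits remain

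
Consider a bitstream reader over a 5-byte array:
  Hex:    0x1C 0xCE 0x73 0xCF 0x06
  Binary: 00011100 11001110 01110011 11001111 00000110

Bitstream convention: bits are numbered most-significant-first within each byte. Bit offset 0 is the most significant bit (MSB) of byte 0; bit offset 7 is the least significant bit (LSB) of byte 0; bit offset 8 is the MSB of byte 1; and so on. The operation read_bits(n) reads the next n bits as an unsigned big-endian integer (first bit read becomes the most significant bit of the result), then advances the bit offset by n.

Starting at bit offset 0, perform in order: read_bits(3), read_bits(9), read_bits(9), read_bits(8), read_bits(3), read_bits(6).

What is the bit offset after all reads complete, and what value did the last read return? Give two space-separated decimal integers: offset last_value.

Answer: 38 1

Derivation:
Read 1: bits[0:3] width=3 -> value=0 (bin 000); offset now 3 = byte 0 bit 3; 37 bits remain
Read 2: bits[3:12] width=9 -> value=460 (bin 111001100); offset now 12 = byte 1 bit 4; 28 bits remain
Read 3: bits[12:21] width=9 -> value=462 (bin 111001110); offset now 21 = byte 2 bit 5; 19 bits remain
Read 4: bits[21:29] width=8 -> value=121 (bin 01111001); offset now 29 = byte 3 bit 5; 11 bits remain
Read 5: bits[29:32] width=3 -> value=7 (bin 111); offset now 32 = byte 4 bit 0; 8 bits remain
Read 6: bits[32:38] width=6 -> value=1 (bin 000001); offset now 38 = byte 4 bit 6; 2 bits remain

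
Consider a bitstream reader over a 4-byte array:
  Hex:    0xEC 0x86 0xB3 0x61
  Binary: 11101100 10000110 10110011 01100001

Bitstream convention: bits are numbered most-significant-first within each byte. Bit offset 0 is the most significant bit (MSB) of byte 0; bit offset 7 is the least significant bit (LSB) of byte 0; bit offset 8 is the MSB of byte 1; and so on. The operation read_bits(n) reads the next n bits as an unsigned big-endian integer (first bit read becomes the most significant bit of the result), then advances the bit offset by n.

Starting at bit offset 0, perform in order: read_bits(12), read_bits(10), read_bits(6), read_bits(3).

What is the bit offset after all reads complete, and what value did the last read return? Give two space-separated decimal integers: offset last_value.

Answer: 31 0

Derivation:
Read 1: bits[0:12] width=12 -> value=3784 (bin 111011001000); offset now 12 = byte 1 bit 4; 20 bits remain
Read 2: bits[12:22] width=10 -> value=428 (bin 0110101100); offset now 22 = byte 2 bit 6; 10 bits remain
Read 3: bits[22:28] width=6 -> value=54 (bin 110110); offset now 28 = byte 3 bit 4; 4 bits remain
Read 4: bits[28:31] width=3 -> value=0 (bin 000); offset now 31 = byte 3 bit 7; 1 bits remain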